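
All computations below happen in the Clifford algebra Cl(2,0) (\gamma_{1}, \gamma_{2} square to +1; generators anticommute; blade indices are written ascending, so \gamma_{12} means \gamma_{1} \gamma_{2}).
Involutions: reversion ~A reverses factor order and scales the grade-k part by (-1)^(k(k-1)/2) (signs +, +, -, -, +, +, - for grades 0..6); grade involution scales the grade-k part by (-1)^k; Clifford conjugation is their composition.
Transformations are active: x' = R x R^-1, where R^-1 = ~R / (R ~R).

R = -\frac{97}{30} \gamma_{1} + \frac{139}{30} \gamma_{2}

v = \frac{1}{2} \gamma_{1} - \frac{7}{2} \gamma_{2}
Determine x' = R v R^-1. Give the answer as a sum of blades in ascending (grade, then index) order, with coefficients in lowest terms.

~R = -\frac{97}{30} \gamma_{1} + \frac{139}{30} \gamma_{2}, and R ~R = \frac{2873}{90}, so R^-1 = ~R / (\frac{2873}{90}).
R v = -\frac{107}{6} + 9 \gamma_{12}
Answer: \frac{17885}{5746} \gamma_{1} - \frac{9635}{5746} \gamma_{2}


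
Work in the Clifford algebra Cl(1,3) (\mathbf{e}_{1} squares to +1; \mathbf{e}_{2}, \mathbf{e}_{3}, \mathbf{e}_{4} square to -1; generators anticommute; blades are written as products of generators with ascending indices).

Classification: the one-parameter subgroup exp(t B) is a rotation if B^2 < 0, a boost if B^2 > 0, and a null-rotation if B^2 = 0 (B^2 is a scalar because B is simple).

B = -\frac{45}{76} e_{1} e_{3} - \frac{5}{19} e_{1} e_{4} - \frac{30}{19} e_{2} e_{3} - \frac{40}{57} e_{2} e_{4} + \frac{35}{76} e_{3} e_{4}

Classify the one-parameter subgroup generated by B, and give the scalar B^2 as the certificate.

B^2 term by term: the squares give (-\frac{45}{76})^2*(e_{1} e_{3})^2 + (-\frac{5}{19})^2*(e_{1} e_{4})^2 + (-\frac{30}{19})^2*(e_{2} e_{3})^2 + (-\frac{40}{57})^2*(e_{2} e_{4})^2 + (\frac{35}{76})^2*(e_{3} e_{4})^2 = \frac{2025}{5776}*(+1) + \frac{25}{361}*(+1) + \frac{900}{361}*(-1) + \frac{1600}{3249}*(-1) + \frac{1225}{5776}*(-1) = -\frac{25}{9} (each basis 2-blade squares to minus the product of its generators' squares); cross terms between blades sharing an index anticommute and cancel; the commuting (index-disjoint) pairs give grade-4 terms 2*c*c'*(blade product), which cancel blade by blade — e_{1} e_{2} e_{3} e_{4}: -\frac{300}{361} + \frac{300}{361} = 0 — confirming B is simple. So B^2 = -\frac{25}{9}.
Answer: rotation, certificate B^2 = -\frac{25}{9}. The invariant at work: B^2 = -\frac{25}{9} is unchanged by conjugation, hence its sign classifies the subgroup whatever basis B is written in.


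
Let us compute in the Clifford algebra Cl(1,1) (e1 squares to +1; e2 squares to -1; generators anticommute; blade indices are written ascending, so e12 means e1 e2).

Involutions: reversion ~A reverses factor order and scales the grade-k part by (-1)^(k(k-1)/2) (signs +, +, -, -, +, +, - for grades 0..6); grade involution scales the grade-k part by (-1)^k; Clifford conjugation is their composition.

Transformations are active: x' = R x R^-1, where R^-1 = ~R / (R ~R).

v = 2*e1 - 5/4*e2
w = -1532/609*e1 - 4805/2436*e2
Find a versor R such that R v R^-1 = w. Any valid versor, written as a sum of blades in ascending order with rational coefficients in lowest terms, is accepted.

R = v + w = -314/609*e1 - 3925/1218*e2 works: the equal norms (39/16) guarantee its sandwich swaps v into w.
Answer: -314/609*e1 - 3925/1218*e2


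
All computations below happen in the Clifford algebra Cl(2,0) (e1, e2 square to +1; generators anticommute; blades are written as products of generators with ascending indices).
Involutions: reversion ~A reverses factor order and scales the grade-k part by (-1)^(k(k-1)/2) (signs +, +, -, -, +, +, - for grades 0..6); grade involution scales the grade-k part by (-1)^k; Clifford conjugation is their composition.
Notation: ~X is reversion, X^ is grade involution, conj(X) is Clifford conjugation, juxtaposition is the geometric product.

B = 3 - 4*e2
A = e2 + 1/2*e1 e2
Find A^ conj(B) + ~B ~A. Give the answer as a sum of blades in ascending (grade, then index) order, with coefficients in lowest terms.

first term: -4 + 2*e1 - 3*e2 + 3/2*e1 e2
second term: -4 - 2*e1 + 3*e2 - 3/2*e1 e2
Answer: -8


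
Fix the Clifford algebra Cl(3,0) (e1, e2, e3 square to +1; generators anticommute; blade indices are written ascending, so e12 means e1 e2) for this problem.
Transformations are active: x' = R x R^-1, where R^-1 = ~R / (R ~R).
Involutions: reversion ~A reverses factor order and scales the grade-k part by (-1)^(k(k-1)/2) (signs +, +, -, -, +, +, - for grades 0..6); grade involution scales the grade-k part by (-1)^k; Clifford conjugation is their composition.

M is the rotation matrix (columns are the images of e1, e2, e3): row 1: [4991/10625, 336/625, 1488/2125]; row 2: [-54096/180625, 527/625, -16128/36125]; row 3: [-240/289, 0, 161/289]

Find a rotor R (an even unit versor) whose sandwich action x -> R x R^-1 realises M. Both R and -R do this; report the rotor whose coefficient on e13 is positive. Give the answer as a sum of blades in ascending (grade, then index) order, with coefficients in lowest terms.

Method: write R = a + b12*e12 + b13*e13 + b23*e23 with a^2 + b12^2 + b13^2 + b23^2 = 1 (so R^-1 = ~R). Expanding the columns R e_j ~R gives tr M = 4a^2 - 1 and, from the antisymmetric part, M21 - M12 = -4a*b12, M13 - M31 = 4a*b13, M32 - M23 = -4a*b23.
Here tr M = 13511/7225, so a^2 = (1 + tr M)/4 = 5184/7225 and a = ±72/85. Taking a = 72/85: M21 - M12 = -6048/7225, M13 - M31 = 55296/36125, M32 - M23 = 16128/36125, giving b12 = 21/85, b13 = 192/425, b23 = -56/425, i.e. R = 72/85 + 21/85*e12 + 192/425*e13 - 56/425*e23.
Its e13 coefficient is already positive.
Answer: 72/85 + 21/85*e12 + 192/425*e13 - 56/425*e23. Uniqueness: Spin(3) -> SO(3) maps R and -R to the same rotation of trace 13511/7225; fixing the sign of the e13 coefficient removes the ambiguity.


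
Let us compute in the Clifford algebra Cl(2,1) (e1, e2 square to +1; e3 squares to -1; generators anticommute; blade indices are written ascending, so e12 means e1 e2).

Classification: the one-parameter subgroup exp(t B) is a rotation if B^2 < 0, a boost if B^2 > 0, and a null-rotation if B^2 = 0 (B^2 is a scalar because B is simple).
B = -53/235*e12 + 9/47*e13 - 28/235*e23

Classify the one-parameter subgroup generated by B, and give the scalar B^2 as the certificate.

B^2 term by term: the squares give (-53/235)^2*(e12)^2 + (9/47)^2*(e13)^2 + (-28/235)^2*(e23)^2 = 2809/55225*(-1) + 81/2209*(+1) + 784/55225*(+1) = 0 (each basis 2-blade squares to minus the product of its generators' squares); cross terms between blades sharing an index anticommute and cancel. So B^2 = 0.
Answer: null-rotation, certificate B^2 = 0. No conjugation can change B^2 = 0; the sign gives the class.


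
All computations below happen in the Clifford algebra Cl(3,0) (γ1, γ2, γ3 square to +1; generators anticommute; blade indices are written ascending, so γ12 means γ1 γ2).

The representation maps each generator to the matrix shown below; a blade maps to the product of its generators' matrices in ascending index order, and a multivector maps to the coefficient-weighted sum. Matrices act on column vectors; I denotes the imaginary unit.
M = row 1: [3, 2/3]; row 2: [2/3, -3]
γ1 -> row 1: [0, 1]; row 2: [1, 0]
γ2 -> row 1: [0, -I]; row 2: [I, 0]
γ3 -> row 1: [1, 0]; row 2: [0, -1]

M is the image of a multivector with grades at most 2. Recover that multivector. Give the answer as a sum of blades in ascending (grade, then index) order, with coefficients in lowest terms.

Method: 1, rho(γ1), rho(γ2), rho(γ3) form a trace-orthogonal basis of the 2x2 complex matrices (tr(X Y) = 2 if X = Y, else 0), so M = m0*1 + m1*rho(γ1) + m2*rho(γ2) + m3*rho(γ3) with m0 = tr(M)/2 = 0, m1 = tr(M rho(γ1))/2 = 2/3, m2 = tr(M rho(γ2))/2 = 0, m3 = tr(M rho(γ3))/2 = 3.
Multiplying table entries, the bivector images are rho(γ12) = I*rho(γ3), rho(γ13) = -I*rho(γ2), rho(γ23) = I*rho(γ1); with real blade coefficients the real parts of m0..m3 are the coefficients of 1, γ1, γ2, γ3 and the imaginary parts give the bivectors (γ23: Im m1, γ13: -Im m2, γ12: Im m3).
Answer: 2/3*γ1 + 3*γ3


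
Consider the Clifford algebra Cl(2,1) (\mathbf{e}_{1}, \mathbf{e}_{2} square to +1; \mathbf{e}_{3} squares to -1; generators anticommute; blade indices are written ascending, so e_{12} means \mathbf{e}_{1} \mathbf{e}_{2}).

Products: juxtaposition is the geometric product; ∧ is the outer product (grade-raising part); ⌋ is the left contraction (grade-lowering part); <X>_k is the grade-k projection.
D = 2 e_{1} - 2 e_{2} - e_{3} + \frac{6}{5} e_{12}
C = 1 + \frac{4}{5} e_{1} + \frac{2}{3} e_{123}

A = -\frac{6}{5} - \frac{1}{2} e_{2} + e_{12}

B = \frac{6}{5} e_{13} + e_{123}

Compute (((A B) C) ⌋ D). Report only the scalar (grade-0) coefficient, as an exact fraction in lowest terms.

step 1: -e_{3} - \frac{47}{50} e_{13} - \frac{6}{5} e_{23} - \frac{3}{5} e_{123}
step 2: -\frac{2}{5} - \frac{4}{5} e_{1} + \frac{47}{75} e_{2} - \frac{31}{125} e_{3} + \frac{2}{3} e_{12} - \frac{7}{50} e_{13} - \frac{42}{25} e_{23} - \frac{39}{25} e_{123}
step 3: -\frac{1463}{375} - \frac{194}{125} e_{1} - \frac{4}{25} e_{2} + \frac{2}{5} e_{3} - \frac{12}{25} e_{12}
Answer: -\frac{1463}{375}


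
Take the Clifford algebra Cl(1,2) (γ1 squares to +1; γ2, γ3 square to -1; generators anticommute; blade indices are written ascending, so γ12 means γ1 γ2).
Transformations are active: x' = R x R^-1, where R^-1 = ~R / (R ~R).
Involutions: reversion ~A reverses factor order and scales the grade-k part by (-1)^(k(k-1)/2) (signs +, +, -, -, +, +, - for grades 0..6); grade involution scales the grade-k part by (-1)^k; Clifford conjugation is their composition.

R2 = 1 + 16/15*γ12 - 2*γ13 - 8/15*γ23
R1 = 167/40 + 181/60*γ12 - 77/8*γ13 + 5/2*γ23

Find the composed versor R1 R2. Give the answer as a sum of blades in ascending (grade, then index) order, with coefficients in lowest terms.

Distribute over the terms of R1 (each basis-blade product reordered to ascending indices, repeated generators contracted through their squares):
(167/40) R2 = 167/40 + 334/75*γ12 - 167/20*γ13 - 167/75*γ23
(181/60*γ12) R2 = 724/225 + 181/60*γ12 + 362/225*γ13 + 181/30*γ23
(-77/8*γ13) R2 = 77/4 + 77/15*γ12 - 77/8*γ13 - 154/15*γ23
(5/2*γ23) R2 = 4/3 + 5*γ12 + 8/3*γ13 + 5/2*γ23
Summing the partial products and collecting blades:
Answer: 50357/1800 + 5281/300*γ12 - 24659/1800*γ13 - 99/25*γ23


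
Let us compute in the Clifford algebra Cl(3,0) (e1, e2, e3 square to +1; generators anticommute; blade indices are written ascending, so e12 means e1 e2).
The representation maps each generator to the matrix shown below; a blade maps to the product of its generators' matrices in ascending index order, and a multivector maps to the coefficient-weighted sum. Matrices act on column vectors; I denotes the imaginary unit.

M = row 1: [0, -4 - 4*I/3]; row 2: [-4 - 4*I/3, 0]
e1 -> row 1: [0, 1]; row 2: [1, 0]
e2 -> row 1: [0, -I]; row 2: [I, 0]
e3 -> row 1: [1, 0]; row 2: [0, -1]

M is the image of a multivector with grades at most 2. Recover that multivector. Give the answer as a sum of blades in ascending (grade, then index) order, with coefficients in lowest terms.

Method: 1, rho(e1), rho(e2), rho(e3) form a trace-orthogonal basis of the 2x2 complex matrices (tr(X Y) = 2 if X = Y, else 0), so M = m0*1 + m1*rho(e1) + m2*rho(e2) + m3*rho(e3) with m0 = tr(M)/2 = 0, m1 = tr(M rho(e1))/2 = -4 - 4*I/3, m2 = tr(M rho(e2))/2 = 0, m3 = tr(M rho(e3))/2 = 0.
Multiplying table entries, the bivector images are rho(e12) = I*rho(e3), rho(e13) = -I*rho(e2), rho(e23) = I*rho(e1); with real blade coefficients the real parts of m0..m3 are the coefficients of 1, e1, e2, e3 and the imaginary parts give the bivectors (e23: Im m1, e13: -Im m2, e12: Im m3).
Answer: -4*e1 - 4/3*e23


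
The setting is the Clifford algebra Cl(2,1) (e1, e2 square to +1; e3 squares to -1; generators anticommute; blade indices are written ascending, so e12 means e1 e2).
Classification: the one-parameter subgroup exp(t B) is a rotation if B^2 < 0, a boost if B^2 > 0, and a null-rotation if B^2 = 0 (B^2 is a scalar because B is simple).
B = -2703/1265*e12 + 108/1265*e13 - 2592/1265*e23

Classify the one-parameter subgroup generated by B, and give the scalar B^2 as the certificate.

B^2 term by term: the squares give (-2703/1265)^2*(e12)^2 + (108/1265)^2*(e13)^2 + (-2592/1265)^2*(e23)^2 = 7306209/1600225*(-1) + 11664/1600225*(+1) + 6718464/1600225*(+1) = -9/25 (each basis 2-blade squares to minus the product of its generators' squares); cross terms between blades sharing an index anticommute and cancel. So B^2 = -9/25.
Answer: rotation, certificate B^2 = -9/25. The invariant at work: B^2 = -9/25 is unchanged by conjugation, hence its sign classifies the subgroup whatever basis B is written in.


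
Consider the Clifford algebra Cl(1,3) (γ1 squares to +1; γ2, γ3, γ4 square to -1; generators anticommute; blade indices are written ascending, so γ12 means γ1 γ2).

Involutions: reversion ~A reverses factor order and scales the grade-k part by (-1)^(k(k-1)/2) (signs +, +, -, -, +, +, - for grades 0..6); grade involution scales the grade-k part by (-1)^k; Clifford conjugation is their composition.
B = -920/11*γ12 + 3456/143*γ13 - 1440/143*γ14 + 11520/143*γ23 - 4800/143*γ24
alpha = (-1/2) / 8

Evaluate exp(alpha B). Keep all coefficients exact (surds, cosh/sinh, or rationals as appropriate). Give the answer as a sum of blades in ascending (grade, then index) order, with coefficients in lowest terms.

B^2 term by term: the squares give (-920/11)^2*(γ12)^2 + (3456/143)^2*(γ13)^2 + (-1440/143)^2*(γ14)^2 + (11520/143)^2*(γ23)^2 + (-4800/143)^2*(γ24)^2 = 846400/121*(+1) + 11943936/20449*(+1) + 2073600/20449*(+1) + 132710400/20449*(-1) + 23040000/20449*(-1) = 64 (each basis 2-blade squares to minus the product of its generators' squares); cross terms between blades sharing an index anticommute and cancel; the commuting (index-disjoint) pairs give grade-4 terms 2*c*c'*(blade product), which cancel blade by blade — γ1234: 33177600/20449 - 33177600/20449 = 0 — confirming B is simple. So B^2 = 64.
B^2 = 64 — since the square is positive, the closed form is hyperbolic: l = 8, alpha*l = -1/2, so exp(alpha B) = cosh(-1/2) + (sinh(-1/2)/8)*B = cosh(1/2) + (-sinh(1/2)/8)*B.
Answer: cosh(1/2) + 115*sinh(1/2)/11*γ12 - 432*sinh(1/2)/143*γ13 + 180*sinh(1/2)/143*γ14 - 1440*sinh(1/2)/143*γ23 + 600*sinh(1/2)/143*γ24


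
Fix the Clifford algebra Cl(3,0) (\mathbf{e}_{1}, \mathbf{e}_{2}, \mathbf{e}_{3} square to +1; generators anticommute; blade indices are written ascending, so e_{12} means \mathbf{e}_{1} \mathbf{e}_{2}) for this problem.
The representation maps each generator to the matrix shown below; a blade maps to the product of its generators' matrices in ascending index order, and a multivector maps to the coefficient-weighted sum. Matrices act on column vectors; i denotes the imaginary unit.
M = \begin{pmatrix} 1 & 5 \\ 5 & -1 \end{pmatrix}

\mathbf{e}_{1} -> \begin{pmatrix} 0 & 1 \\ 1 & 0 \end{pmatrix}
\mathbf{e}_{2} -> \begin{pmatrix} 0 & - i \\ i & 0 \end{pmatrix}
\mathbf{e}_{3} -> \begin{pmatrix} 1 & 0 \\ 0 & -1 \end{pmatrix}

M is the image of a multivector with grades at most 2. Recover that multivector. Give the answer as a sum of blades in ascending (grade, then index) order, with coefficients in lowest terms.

Method: 1, rho(e_{1}), rho(e_{2}), rho(e_{3}) form a trace-orthogonal basis of the 2x2 complex matrices (tr(X Y) = 2 if X = Y, else 0), so M = m0*1 + m1*rho(e_{1}) + m2*rho(e_{2}) + m3*rho(e_{3}) with m0 = tr(M)/2 = 0, m1 = tr(M rho(e_{1}))/2 = 5, m2 = tr(M rho(e_{2}))/2 = 0, m3 = tr(M rho(e_{3}))/2 = 1.
Multiplying table entries, the bivector images are rho(e_{12}) = i*rho(e_{3}), rho(e_{13}) = -i*rho(e_{2}), rho(e_{23}) = i*rho(e_{1}); with real blade coefficients the real parts of m0..m3 are the coefficients of 1, e_{1}, e_{2}, e_{3} and the imaginary parts give the bivectors (e_{23}: Im m1, e_{13}: -Im m2, e_{12}: Im m3).
Answer: 5 e_{1} + e_{3}


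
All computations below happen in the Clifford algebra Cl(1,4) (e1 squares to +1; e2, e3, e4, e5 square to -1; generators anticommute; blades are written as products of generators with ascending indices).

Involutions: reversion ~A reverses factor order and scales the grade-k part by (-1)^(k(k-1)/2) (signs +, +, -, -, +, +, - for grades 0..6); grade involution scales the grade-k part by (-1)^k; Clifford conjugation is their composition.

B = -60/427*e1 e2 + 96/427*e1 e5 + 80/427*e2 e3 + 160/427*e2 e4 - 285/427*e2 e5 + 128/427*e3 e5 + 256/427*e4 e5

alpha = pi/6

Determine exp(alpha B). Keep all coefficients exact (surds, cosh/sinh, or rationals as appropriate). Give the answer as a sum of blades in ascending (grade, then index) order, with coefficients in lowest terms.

B^2 term by term: the squares give (-60/427)^2*(e1 e2)^2 + (96/427)^2*(e1 e5)^2 + (80/427)^2*(e2 e3)^2 + (160/427)^2*(e2 e4)^2 + (-285/427)^2*(e2 e5)^2 + (128/427)^2*(e3 e5)^2 + (256/427)^2*(e4 e5)^2 = 3600/182329*(+1) + 9216/182329*(+1) + 6400/182329*(-1) + 25600/182329*(-1) + 81225/182329*(-1) + 16384/182329*(-1) + 65536/182329*(-1) = -1 (each basis 2-blade squares to minus the product of its generators' squares); cross terms between blades sharing an index anticommute and cancel; the commuting (index-disjoint) pairs give grade-4 terms 2*c*c'*(blade product), which cancel blade by blade — e1 e2 e3 e5: -15360/182329 + 15360/182329 = 0; e1 e2 e4 e5: -30720/182329 + 30720/182329 = 0; e2 e3 e4 e5: 40960/182329 - 40960/182329 = 0 — confirming B is simple. So B^2 = -1.
B^2 = -1 — B^2 < 0, so the exponential closes trigonometrically: l = 1, alpha*l = pi/6, so exp(alpha B) = cos(pi/6) + (sin(pi/6)/1)*B = sqrt(3)/2 + (1/2)*B.
Answer: sqrt(3)/2 - 30/427*e1 e2 + 48/427*e1 e5 + 40/427*e2 e3 + 80/427*e2 e4 - 285/854*e2 e5 + 64/427*e3 e5 + 128/427*e4 e5


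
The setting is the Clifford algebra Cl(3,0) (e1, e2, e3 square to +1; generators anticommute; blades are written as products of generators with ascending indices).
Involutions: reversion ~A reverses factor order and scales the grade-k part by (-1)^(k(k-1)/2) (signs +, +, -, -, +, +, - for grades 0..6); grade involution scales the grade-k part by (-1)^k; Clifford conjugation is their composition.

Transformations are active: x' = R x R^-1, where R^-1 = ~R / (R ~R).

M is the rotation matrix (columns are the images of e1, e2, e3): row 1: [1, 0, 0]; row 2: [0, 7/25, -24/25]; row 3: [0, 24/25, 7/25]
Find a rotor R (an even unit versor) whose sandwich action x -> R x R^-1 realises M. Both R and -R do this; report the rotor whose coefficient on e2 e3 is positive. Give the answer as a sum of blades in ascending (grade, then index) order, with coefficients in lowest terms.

Method: write R = a + b12*e1 e2 + b13*e1 e3 + b23*e2 e3 with a^2 + b12^2 + b13^2 + b23^2 = 1 (so R^-1 = ~R). Expanding the columns R e_j ~R gives tr M = 4a^2 - 1 and, from the antisymmetric part, M21 - M12 = -4a*b12, M13 - M31 = 4a*b13, M32 - M23 = -4a*b23.
Here tr M = 39/25, so a^2 = (1 + tr M)/4 = 16/25 and a = ±4/5. Taking a = 4/5: M21 - M12 = 0, M13 - M31 = 0, M32 - M23 = 48/25, giving b12 = 0, b13 = 0, b23 = -3/5, i.e. R = 4/5 - 3/5*e2 e3.
Its e2 e3 coefficient is negative, so report the other preimage -R.
Answer: -4/5 + 3/5*e2 e3. Key observation: the double cover Spin(3) -> SO(3) sends R and -R to the same matrix (trace 39/25 here), so the stated sign of the e2 e3 coefficient is what selects one sheet.


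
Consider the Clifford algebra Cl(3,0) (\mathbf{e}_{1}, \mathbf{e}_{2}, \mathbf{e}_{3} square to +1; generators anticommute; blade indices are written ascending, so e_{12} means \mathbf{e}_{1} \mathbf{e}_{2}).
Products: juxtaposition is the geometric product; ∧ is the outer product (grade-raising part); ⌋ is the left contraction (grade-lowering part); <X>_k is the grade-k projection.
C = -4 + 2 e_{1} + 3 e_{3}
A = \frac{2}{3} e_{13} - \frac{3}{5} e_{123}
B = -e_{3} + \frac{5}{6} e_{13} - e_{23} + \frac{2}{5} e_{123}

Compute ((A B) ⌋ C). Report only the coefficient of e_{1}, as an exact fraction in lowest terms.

step 1: -\frac{71}{225} - \frac{19}{15} e_{1} - \frac{7}{30} e_{2} + \frac{19}{15} e_{12}
step 2: -\frac{286}{225} - \frac{142}{225} e_{1} - \frac{71}{75} e_{3}
Answer: -\frac{142}{225}


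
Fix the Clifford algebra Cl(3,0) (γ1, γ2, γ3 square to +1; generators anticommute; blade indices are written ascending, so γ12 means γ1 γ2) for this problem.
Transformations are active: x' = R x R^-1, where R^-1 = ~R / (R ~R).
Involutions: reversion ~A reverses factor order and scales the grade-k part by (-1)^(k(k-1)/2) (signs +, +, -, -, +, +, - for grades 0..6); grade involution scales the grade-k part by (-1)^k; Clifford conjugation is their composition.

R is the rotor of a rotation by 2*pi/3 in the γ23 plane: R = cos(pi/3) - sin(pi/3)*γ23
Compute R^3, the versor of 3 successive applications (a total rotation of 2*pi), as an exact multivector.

Rotor phase runs at HALF the rotation angle; powers of one rotor simply add phase, so after 3 steps in γ23 the phase is 3*pi/3 = pi and R^3 = cos(pi) - sin(pi)*γ23.
cos(pi) = -1 and sin(pi) = 0, so R^3 = -1. The total rotation 2*pi is 1 full turn, so every vector returns to itself, yet the rotor is -1, on the OTHER sheet of the double cover (an odd number of 2*pi turns).
Answer: -1


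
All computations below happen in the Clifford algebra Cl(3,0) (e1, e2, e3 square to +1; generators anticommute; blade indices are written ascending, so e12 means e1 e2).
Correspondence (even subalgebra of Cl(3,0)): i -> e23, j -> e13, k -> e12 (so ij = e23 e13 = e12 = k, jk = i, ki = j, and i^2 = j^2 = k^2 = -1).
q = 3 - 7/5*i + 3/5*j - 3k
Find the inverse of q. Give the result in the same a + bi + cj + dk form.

In blades: q = 3 - 3*e12 + 3/5*e13 - 7/5*e23.
With qbar = 3 + 3*e12 - 3/5*e13 + 7/5*e23 (scalar fixed, mapped units negated), q qbar = 508/25 (the sum of squared coefficients), so q^-1 = qbar / (508/25) = 75/508 + 75/508*e12 - 15/508*e13 + 35/508*e23; translating back:
Answer: 75/508 + 35/508*i - 15/508*j + 75/508*k


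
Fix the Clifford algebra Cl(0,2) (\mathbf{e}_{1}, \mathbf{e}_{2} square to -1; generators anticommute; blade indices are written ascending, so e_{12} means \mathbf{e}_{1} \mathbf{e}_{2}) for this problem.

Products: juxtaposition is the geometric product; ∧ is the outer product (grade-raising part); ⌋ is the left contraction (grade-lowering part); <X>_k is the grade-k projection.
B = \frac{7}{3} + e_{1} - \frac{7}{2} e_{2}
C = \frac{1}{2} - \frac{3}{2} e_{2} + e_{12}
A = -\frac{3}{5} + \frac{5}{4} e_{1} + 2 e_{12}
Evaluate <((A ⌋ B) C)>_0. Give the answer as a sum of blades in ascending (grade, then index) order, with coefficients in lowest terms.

step 1: -\frac{53}{20} - \frac{3}{5} e_{1} + \frac{21}{10} e_{2}
step 2: \frac{73}{40} + \frac{9}{5} e_{1} + \frac{45}{8} e_{2} - \frac{7}{4} e_{12}
step 3: \frac{73}{40}
Answer: \frac{73}{40}


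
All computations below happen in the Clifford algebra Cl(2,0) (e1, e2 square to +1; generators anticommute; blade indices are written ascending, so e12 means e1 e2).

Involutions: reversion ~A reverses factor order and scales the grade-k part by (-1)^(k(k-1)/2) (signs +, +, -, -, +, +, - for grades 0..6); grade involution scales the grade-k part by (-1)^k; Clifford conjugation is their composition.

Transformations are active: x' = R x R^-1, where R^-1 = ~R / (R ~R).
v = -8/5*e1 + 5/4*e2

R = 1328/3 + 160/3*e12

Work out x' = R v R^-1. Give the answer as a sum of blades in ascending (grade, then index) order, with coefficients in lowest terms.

~R = 1328/3 - 160/3*e12, and R ~R = 1789184/9, so R^-1 = ~R / (1789184/9).
R v = -3208/5*e1 + 1916/3*e2
Answer: -43937/34945*e1 + 44569/27956*e2


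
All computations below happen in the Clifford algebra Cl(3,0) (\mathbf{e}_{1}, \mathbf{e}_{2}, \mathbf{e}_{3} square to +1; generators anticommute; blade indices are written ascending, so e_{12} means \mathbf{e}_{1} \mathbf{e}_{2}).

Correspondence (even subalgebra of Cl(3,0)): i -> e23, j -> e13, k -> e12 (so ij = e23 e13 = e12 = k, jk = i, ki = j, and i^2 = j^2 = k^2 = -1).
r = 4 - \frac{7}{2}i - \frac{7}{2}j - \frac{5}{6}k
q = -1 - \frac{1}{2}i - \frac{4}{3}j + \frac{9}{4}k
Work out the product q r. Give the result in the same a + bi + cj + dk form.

In blades: q = -1 + \frac{9}{4} e_{12} - \frac{4}{3} e_{13} - \frac{1}{2} e_{23}, r = 4 - \frac{5}{6} e_{12} - \frac{7}{2} e_{13} - \frac{7}{2} e_{23}.
Distribute q over r term by term (generator squares from the signature, products reordered to ascending indices): (-1)*r = -4 + \frac{5}{6} e_{12} + \frac{7}{2} e_{13} + \frac{7}{2} e_{23}; (\frac{9}{4} e_{12})*r = \frac{15}{8} + 9 e_{12} - \frac{63}{8} e_{13} + \frac{63}{8} e_{23}; (-\frac{4}{3} e_{13})*r = -\frac{14}{3} - \frac{14}{3} e_{12} - \frac{16}{3} e_{13} + \frac{10}{9} e_{23}; (-\frac{1}{2} e_{23})*r = -\frac{7}{4} + \frac{7}{4} e_{12} - \frac{5}{12} e_{13} - 2 e_{23}.
Sum: -\frac{205}{24} + \frac{83}{12} e_{12} - \frac{81}{8} e_{13} + \frac{755}{72} e_{23}; translating back through the correspondence:
Answer: -\frac{205}{24} + \frac{755}{72}i - \frac{81}{8}j + \frac{83}{12}k


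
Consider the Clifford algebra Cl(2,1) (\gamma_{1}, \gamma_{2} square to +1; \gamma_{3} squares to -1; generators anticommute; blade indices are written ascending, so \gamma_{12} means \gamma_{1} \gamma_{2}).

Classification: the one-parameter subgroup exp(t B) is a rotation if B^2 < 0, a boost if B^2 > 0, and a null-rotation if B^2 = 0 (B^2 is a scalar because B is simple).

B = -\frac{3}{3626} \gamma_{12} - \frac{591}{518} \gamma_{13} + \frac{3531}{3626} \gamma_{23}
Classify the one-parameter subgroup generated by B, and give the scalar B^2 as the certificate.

B^2 term by term: the squares give (-\frac{3}{3626})^2*(\gamma_{12})^2 + (-\frac{591}{518})^2*(\gamma_{13})^2 + (\frac{3531}{3626})^2*(\gamma_{23})^2 = \frac{9}{13147876}*(-1) + \frac{349281}{268324}*(+1) + \frac{12467961}{13147876}*(+1) = \frac{9}{4} (each basis 2-blade squares to minus the product of its generators' squares); cross terms between blades sharing an index anticommute and cancel. So B^2 = \frac{9}{4}.
Answer: boost, certificate B^2 = \frac{9}{4}. One invariant decides it: the square \frac{9}{4} survives every conjugation, and its sign is exactly the classification.


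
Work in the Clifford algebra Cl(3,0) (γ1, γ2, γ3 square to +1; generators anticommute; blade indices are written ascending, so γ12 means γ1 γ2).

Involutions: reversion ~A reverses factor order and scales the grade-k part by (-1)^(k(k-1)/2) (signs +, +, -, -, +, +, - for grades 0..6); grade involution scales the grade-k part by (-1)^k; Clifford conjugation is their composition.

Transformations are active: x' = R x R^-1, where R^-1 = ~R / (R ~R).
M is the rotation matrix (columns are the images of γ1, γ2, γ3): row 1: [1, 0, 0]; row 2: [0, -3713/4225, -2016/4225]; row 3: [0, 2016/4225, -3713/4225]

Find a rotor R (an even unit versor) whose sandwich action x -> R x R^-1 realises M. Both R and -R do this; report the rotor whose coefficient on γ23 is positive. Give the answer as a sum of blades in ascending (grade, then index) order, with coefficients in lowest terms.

Method: write R = a + b12*γ12 + b13*γ13 + b23*γ23 with a^2 + b12^2 + b13^2 + b23^2 = 1 (so R^-1 = ~R). Expanding the columns R e_j ~R gives tr M = 4a^2 - 1 and, from the antisymmetric part, M21 - M12 = -4a*b12, M13 - M31 = 4a*b13, M32 - M23 = -4a*b23.
Here tr M = -3201/4225, so a^2 = (1 + tr M)/4 = 256/4225 and a = ±16/65. Taking a = 16/65: M21 - M12 = 0, M13 - M31 = 0, M32 - M23 = 4032/4225, giving b12 = 0, b13 = 0, b23 = -63/65, i.e. R = 16/65 - 63/65*γ23.
Its γ23 coefficient is negative, so report the other preimage -R.
Answer: -16/65 + 63/65*γ23. Why the constraint matters: R and -R act identically through the sandwich — M has trace -3201/4225 either way — so only the sign condition on γ23 picks one of the two preimages.


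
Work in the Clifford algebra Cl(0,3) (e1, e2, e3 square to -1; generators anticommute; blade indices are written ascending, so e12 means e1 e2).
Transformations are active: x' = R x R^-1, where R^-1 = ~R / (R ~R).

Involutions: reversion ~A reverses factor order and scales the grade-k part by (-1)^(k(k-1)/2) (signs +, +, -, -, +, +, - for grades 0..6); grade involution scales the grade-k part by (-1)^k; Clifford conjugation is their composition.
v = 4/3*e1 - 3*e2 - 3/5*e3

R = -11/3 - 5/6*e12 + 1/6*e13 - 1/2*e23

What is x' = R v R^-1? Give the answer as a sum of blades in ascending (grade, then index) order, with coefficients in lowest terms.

~R = -11/3 + 5/6*e12 - 1/6*e13 + 1/2*e23, and R ~R = 173/12, so R^-1 = ~R / (173/12).
R v = -328/45*e1 + 863/90*e2 + 353/90*e3 + 1/3*e123
Answer: 18304/7785*e1 - 14677/7785*e2 - 11161/7785*e3


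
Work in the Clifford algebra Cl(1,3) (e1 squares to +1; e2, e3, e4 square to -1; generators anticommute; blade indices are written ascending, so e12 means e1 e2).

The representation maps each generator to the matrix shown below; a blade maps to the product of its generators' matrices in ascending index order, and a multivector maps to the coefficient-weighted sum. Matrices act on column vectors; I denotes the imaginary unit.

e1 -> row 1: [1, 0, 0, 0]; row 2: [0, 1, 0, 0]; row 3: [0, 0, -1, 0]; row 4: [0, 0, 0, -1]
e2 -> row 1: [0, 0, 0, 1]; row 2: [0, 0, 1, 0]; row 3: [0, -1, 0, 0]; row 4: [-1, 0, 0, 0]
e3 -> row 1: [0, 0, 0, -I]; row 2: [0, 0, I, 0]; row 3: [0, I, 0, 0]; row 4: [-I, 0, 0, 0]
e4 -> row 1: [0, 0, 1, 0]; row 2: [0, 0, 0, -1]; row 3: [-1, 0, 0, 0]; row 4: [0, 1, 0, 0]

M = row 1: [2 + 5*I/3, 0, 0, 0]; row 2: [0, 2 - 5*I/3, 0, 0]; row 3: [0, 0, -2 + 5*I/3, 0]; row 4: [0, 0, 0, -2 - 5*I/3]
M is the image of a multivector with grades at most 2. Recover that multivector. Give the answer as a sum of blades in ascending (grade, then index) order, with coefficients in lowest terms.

Method: the blade images are trace-orthogonal — tr(rho(e_A) rho(e_B)^-1) = 4 if A = B and 0 otherwise — and rho(e_A)^-1 = (e_A)^2 * rho(e_A) with (e_A)^2 = +1 or -1, so the coefficient of e_A in the preimage is (e_A)^2 * tr(M rho(e_A))/4.
Nonzero projections over blades of grade <= 2: e1: (e1)^2 = +1, tr(M rho(e1)) = 8, coefficient 2; e23: (e23)^2 = -1, tr(M rho(e23)) = 20/3, coefficient -5/3. Every other blade of grade <= 2 projects to 0.
Answer: 2*e1 - 5/3*e23


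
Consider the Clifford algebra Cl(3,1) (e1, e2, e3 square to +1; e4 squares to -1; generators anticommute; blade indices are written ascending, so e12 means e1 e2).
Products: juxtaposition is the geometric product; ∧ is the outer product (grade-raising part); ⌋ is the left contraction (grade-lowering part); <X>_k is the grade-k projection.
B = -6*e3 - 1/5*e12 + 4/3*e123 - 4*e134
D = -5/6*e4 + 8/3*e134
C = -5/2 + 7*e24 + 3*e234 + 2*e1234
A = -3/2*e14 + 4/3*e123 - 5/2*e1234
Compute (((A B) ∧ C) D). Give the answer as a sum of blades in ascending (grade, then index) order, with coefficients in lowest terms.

step 1: -16/9 - 10*e2 - 86/15*e3 - 10/3*e4 - 8*e12 - 151/30*e24 - 1/2*e34 - 15*e124 - 9*e134 + 2*e234
step 2: 40/9 + 25*e2 + 43/3*e3 + 25/3*e4 + 20*e12 + 5/36*e24 + 5/4*e34 + 75/2*e124 + 45/2*e134 + 149/5*e234 - 32/9*e1234
step 3: 1205/18 + 10/3*e1 + 691/72*e2 + 25/24*e3 - 100/27*e4 - 2893/60*e12 - 125/36*e13 - 344/9*e14 + 749/6*e23 - 125/6*e24 - 215/18*e34 - 70/27*e123 - 50/3*e124 + 320/27*e134 - 160/3*e234 - 200/3*e1234
Answer: 1205/18 + 10/3*e1 + 691/72*e2 + 25/24*e3 - 100/27*e4 - 2893/60*e12 - 125/36*e13 - 344/9*e14 + 749/6*e23 - 125/6*e24 - 215/18*e34 - 70/27*e123 - 50/3*e124 + 320/27*e134 - 160/3*e234 - 200/3*e1234


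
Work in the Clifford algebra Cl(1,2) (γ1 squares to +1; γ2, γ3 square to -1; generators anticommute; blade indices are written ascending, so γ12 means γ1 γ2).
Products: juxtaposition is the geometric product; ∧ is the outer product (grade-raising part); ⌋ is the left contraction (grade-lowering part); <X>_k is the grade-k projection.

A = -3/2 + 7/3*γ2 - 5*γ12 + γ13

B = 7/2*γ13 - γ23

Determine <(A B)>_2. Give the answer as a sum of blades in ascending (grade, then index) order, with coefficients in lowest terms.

step 1: 7/2 + 7/3*γ3 - γ12 - 41/4*γ13 + 19*γ23 - 49/6*γ123
step 2: -γ12 - 41/4*γ13 + 19*γ23
Answer: -γ12 - 41/4*γ13 + 19*γ23


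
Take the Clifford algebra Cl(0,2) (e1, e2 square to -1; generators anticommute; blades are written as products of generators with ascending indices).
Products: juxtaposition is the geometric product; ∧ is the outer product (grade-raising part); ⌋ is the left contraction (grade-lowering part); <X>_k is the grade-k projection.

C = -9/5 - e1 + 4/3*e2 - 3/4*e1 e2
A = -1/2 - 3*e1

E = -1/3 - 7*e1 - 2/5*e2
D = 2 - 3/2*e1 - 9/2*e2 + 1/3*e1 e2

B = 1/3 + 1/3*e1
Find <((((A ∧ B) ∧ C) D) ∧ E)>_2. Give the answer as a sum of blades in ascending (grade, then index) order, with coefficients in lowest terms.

step 1: -1/6 - 7/6*e1
step 2: 3/10 + 34/15*e1 - 2/9*e2 - 103/72*e1 e2
step 3: 751/216 - 1049/432*e1 - 97/240*e2 - 2393/180*e1 e2
step 4: -751/648 - 30493/1296*e1 - 2713/2160*e2 + 1853/720*e1 e2
step 5: 1853/720*e1 e2
Answer: 1853/720*e1 e2


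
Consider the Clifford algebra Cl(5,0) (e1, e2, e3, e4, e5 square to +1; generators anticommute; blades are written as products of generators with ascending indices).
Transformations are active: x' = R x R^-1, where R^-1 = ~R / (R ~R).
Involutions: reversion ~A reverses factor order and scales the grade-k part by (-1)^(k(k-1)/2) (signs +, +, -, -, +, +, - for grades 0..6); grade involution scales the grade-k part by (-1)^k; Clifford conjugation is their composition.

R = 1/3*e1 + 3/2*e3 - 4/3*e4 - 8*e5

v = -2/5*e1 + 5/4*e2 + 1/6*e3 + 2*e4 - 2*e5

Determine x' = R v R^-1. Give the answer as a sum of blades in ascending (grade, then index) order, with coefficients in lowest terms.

~R = 1/3*e1 + 3/2*e3 - 4/3*e4 - 8*e5, and R ~R = 2453/36, so R^-1 = ~R / (2453/36).
R v = 269/20 + 5/12*e1 e2 + 59/90*e1 e3 + 2/15*e1 e4 - 58/15*e1 e5 - 15/8*e2 e3 + 5/3*e2 e4 + 10*e2 e5 + 29/9*e3 e4 - 5/3*e3 e5 + 56/3*e4 e5
Answer: 1304/2453*e1 - 5/4*e2 + 31313/73590*e3 - 30986/12265*e4 - 14206/12265*e5


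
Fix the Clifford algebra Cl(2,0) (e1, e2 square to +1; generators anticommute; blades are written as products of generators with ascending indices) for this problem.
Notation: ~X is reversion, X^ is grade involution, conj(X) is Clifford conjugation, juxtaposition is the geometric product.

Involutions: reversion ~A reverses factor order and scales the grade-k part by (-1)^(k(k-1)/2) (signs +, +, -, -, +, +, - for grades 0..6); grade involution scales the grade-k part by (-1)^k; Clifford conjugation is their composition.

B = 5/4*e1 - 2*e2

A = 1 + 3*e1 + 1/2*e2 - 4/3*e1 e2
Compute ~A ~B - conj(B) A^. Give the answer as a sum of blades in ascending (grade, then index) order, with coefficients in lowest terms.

first term: 11/4 - 17/12*e1 - 11/3*e2 - 53/8*e1 e2
second term: 11/4 + 17/12*e1 + 11/3*e2 + 53/8*e1 e2
Answer: -17/6*e1 - 22/3*e2 - 53/4*e1 e2


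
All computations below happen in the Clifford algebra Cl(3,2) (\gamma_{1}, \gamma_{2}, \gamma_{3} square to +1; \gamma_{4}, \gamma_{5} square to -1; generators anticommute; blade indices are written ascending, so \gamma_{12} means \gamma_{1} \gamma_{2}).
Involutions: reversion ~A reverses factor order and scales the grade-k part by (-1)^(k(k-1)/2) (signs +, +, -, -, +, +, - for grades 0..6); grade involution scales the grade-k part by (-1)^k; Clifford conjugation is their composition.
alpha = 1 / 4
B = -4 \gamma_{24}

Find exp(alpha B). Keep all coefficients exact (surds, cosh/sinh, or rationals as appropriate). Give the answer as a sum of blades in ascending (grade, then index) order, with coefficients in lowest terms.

B^2 = (-4)^2*(\gamma_{24})^2 = 16*(+1) = 16 (a basis 2-blade squares to minus the product of its generators' squares).
B^2 = 16 — B^2 > 0, so the exponential closes hyperbolically: l = 4, alpha*l = 1, so exp(alpha B) = cosh(1) + (sinh(1)/4)*B = \cosh{\left(1 \right)} + (\frac{\sinh{\left(1 \right)}}{4})*B.
Answer: \cosh{\left(1 \right)} - \sinh{\left(1 \right)} \gamma_{24}


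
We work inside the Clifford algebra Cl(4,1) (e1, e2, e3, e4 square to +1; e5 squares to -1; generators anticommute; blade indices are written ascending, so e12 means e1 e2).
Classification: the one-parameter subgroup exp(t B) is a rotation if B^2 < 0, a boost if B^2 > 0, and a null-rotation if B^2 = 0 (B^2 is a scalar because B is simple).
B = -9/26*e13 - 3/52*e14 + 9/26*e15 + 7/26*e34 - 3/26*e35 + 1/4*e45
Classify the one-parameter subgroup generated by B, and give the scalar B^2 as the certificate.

B^2 term by term: the squares give (-9/26)^2*(e13)^2 + (-3/52)^2*(e14)^2 + (9/26)^2*(e15)^2 + (7/26)^2*(e34)^2 + (-3/26)^2*(e35)^2 + (1/4)^2*(e45)^2 = 81/676*(-1) + 9/2704*(-1) + 81/676*(+1) + 49/676*(-1) + 9/676*(+1) + 1/16*(+1) = 0 (each basis 2-blade squares to minus the product of its generators' squares); cross terms between blades sharing an index anticommute and cancel; the commuting (index-disjoint) pairs give grade-4 terms 2*c*c'*(blade product), which cancel blade by blade — e1345: -9/52 - 9/676 + 63/338 = 0 — confirming B is simple. So B^2 = 0.
Answer: null-rotation, certificate B^2 = 0. Key observation: B^2 = 0 is a conjugation invariant, so its sign decides the class regardless of the surface form of B.


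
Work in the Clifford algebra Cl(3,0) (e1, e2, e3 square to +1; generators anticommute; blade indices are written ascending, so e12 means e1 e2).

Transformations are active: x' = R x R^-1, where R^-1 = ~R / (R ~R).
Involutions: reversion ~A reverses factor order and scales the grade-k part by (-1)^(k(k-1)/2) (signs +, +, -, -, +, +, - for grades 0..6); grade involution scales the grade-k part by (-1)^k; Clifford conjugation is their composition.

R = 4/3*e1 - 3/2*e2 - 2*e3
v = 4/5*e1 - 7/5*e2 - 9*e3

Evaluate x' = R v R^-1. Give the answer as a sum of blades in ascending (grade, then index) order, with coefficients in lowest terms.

~R = 4/3*e1 - 3/2*e2 - 2*e3, and R ~R = 289/36, so R^-1 = ~R / (289/36).
R v = 127/6 - 2/3*e12 - 52/5*e13 + 107/10*e23
Answer: 9004/1445*e1 - 9407/1445*e2 - 447/289*e3


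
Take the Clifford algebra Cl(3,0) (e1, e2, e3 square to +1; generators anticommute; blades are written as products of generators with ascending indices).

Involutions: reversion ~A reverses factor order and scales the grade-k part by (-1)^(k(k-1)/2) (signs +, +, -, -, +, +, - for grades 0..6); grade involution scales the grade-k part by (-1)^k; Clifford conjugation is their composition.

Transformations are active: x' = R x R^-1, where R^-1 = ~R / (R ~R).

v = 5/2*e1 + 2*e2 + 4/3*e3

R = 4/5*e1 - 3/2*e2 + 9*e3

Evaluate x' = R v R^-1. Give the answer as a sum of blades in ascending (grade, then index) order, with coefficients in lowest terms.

~R = 4/5*e1 - 3/2*e2 + 9*e3, and R ~R = 8389/100, so R^-1 = ~R / (8389/100).
R v = 11 + 107/20*e1 e2 - 643/30*e1 e3 - 20*e2 e3
Answer: -38425/16778*e1 - 20078/8389*e2 + 25844/25167*e3


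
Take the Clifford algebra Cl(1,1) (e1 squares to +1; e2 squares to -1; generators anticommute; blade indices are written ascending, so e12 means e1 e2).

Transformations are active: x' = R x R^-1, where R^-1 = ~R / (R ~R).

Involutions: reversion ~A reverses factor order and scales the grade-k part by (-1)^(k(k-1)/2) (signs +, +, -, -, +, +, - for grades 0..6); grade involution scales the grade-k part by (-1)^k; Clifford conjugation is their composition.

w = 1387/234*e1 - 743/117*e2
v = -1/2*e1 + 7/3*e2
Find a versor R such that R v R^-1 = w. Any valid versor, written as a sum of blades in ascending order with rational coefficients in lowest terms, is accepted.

Take R = v + w = 635/117*e1 - 470/117*e2. Because q(v) = q(w) = -187/36, conjugation by R sends v exactly to w.
Answer: 635/117*e1 - 470/117*e2


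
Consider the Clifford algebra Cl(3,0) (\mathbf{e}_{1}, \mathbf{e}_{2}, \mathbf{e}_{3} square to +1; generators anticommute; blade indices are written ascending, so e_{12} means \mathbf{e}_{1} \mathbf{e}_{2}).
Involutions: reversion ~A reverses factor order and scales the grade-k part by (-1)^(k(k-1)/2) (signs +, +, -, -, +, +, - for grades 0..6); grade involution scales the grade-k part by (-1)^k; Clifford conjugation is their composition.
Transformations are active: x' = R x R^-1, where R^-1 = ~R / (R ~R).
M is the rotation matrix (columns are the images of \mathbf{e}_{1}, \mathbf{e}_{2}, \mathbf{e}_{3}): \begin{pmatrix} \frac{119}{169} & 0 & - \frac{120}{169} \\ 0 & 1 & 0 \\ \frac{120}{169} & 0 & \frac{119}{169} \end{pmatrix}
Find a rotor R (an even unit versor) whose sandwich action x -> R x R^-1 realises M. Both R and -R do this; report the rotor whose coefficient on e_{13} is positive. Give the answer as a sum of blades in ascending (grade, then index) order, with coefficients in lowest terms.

Method: write R = a + b12*e_{12} + b13*e_{13} + b23*e_{23} with a^2 + b12^2 + b13^2 + b23^2 = 1 (so R^-1 = ~R). Expanding the columns R e_j ~R gives tr M = 4a^2 - 1 and, from the antisymmetric part, M21 - M12 = -4a*b12, M13 - M31 = 4a*b13, M32 - M23 = -4a*b23.
Here tr M = \frac{407}{169}, so a^2 = (1 + tr M)/4 = \frac{144}{169} and a = ±\frac{12}{13}. Taking a = \frac{12}{13}: M21 - M12 = 0, M13 - M31 = -\frac{240}{169}, M32 - M23 = 0, giving b12 = 0, b13 = -\frac{5}{13}, b23 = 0, i.e. R = \frac{12}{13} - \frac{5}{13} e_{13}.
Its e_{13} coefficient is negative, so report the other preimage -R.
Answer: -\frac{12}{13} + \frac{5}{13} e_{13}. Uniqueness: Spin(3) -> SO(3) maps R and -R to the same rotation of trace \frac{407}{169}; fixing the sign of the e_{13} coefficient removes the ambiguity.
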